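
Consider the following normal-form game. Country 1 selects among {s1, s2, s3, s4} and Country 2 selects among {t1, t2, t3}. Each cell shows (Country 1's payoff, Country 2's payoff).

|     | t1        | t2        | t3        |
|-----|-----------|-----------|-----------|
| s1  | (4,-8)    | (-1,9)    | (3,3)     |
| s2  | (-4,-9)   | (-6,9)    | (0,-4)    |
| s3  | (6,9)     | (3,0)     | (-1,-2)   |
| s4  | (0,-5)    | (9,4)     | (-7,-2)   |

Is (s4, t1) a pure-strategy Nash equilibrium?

No

Holding Country 2 at t1: Country 1 gets 0 from s4 but could get 6 by switching to s3. Country 1 has a profitable deviation.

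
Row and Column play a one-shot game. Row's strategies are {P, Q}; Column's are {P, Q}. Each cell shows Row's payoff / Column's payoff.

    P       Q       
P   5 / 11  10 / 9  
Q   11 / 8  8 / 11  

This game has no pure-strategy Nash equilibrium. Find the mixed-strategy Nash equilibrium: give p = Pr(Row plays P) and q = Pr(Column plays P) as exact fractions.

p = 3/5, q = 1/4

In a mixed NE each player is indifferent between their pure strategies, so the opponent's mix sets the indifference.
Column indifferent between P and Q: p·11 + (1−p)·8 = p·9 + (1−p)·11 ⟹ 8 + 3p = 11 + (-2)p ⟹ p = 3/5.
Row indifferent between P and Q: q·5 + (1−q)·10 = q·11 + (1−q)·8 ⟹ 10 + (-5)q = 8 + 3q ⟹ q = 1/4.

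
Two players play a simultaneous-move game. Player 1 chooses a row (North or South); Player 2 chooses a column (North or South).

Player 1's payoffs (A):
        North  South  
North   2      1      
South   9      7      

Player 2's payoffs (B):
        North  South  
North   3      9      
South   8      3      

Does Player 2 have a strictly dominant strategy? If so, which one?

A strategy is strictly dominant if it gives Player 2 a strictly higher payoff than every other strategy, against every choice by the opponent.
North is not dominant: against North, South gives 9 > 3.
South is not dominant: against South, North gives 8 > 3.
No single strategy is best against every opponent action.

None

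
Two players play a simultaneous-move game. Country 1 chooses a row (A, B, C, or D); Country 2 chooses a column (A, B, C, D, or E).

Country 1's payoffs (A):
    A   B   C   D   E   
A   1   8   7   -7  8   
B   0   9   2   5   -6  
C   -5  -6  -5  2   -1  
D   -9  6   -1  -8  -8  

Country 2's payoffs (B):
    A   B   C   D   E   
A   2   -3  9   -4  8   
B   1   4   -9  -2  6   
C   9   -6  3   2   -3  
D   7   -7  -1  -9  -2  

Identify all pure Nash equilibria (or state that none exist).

A profile is a Nash equilibrium when each player is best-responding to the other.
Country 1's best responses — vs A: A (payoff 1); vs B: B (payoff 9); vs C: A (payoff 7); vs D: B (payoff 5); vs E: A (payoff 8).
Country 2's best responses — vs A: C (payoff 9); vs B: E (payoff 6); vs C: A (payoff 9); vs D: A (payoff 7).
The only mutual best response is (A, C); neither player gains by switching there.

(A, C)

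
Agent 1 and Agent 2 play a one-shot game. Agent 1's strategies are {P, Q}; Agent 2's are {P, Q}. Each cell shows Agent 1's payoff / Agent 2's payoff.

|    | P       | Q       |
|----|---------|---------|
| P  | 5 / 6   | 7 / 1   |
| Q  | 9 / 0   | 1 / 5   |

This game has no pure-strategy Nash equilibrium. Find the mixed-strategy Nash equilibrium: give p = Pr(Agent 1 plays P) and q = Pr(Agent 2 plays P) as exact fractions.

p = 1/2, q = 3/5

In a mixed NE each player is indifferent between their pure strategies, so the opponent's mix sets the indifference.
Agent 2 indifferent between P and Q: p·6 + (1−p)·0 = p·1 + (1−p)·5 ⟹ 0 + 6p = 5 + (-4)p ⟹ p = 1/2.
Agent 1 indifferent between P and Q: q·5 + (1−q)·7 = q·9 + (1−q)·1 ⟹ 7 + (-2)q = 1 + 8q ⟹ q = 3/5.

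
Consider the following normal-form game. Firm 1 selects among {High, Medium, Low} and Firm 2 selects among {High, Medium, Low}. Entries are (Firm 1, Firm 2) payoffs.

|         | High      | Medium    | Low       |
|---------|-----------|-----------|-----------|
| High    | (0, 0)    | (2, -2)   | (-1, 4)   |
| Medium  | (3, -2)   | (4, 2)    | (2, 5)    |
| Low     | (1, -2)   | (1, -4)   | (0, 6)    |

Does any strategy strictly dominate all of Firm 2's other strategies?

Low

A strategy is strictly dominant if it gives Firm 2 a strictly higher payoff than every other strategy, against every choice by the opponent.
Low strictly dominates: vs High: 4 > each of {0, -2}; vs Medium: 5 > each of {-2, 2}; vs Low: 6 > each of {-2, -4}.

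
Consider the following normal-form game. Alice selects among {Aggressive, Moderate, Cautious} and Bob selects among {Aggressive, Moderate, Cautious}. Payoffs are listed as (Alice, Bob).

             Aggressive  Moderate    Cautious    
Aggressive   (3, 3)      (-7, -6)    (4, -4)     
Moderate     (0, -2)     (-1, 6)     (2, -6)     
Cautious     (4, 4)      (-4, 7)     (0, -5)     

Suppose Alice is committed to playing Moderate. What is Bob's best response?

With Alice fixed at Moderate, Bob's payoffs are: Aggressive → -2, Moderate → 6, Cautious → -6.
The maximum is 6, achieved by Moderate.

Moderate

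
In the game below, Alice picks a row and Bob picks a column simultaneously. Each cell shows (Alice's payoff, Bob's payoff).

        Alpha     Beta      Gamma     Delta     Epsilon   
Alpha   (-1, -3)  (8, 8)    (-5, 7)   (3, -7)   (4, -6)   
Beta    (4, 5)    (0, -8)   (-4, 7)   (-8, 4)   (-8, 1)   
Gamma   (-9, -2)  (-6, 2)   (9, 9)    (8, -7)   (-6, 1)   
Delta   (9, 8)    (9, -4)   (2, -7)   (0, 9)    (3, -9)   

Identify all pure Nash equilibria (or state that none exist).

(Gamma, Gamma)

Check mutual best responses: a cell is a NE iff neither player can gain by unilaterally deviating.
Alice's best responses — vs Alpha: Delta (payoff 9); vs Beta: Delta (payoff 9); vs Gamma: Gamma (payoff 9); vs Delta: Gamma (payoff 8); vs Epsilon: Alpha (payoff 4).
Bob's best responses — vs Alpha: Beta (payoff 8); vs Beta: Gamma (payoff 7); vs Gamma: Gamma (payoff 9); vs Delta: Delta (payoff 9).
The only mutual best response is (Gamma, Gamma); neither player gains by switching there.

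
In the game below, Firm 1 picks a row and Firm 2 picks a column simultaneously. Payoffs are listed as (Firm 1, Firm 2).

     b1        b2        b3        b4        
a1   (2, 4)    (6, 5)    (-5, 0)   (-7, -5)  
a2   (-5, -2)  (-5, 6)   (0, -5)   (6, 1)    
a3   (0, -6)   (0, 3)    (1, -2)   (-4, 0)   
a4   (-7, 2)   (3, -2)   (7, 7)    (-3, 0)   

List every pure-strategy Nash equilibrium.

Check mutual best responses: a cell is a NE iff neither player can gain by unilaterally deviating.
Firm 1's best responses — vs b1: a1 (payoff 2); vs b2: a1 (payoff 6); vs b3: a4 (payoff 7); vs b4: a2 (payoff 6).
Firm 2's best responses — vs a1: b2 (payoff 5); vs a2: b2 (payoff 6); vs a3: b2 (payoff 3); vs a4: b3 (payoff 7).
Mutual best responses occur at (a1, b2) and (a4, b3); at each, neither player gains by switching.

(a1, b2) and (a4, b3)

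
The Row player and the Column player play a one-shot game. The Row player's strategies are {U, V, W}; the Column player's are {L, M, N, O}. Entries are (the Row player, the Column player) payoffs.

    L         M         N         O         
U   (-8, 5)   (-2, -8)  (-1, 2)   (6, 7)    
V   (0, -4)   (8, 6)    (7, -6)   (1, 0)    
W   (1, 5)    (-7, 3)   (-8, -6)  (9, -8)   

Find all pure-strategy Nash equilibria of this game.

Find each player's best response to every opponent strategy; NE are the intersections.
The Row player's best responses — vs L: W (payoff 1); vs M: V (payoff 8); vs N: V (payoff 7); vs O: W (payoff 9).
The Column player's best responses — vs U: O (payoff 7); vs V: M (payoff 6); vs W: L (payoff 5).
Mutual best responses occur at (V, M) and (W, L); at each, neither player gains by switching.

(V, M) and (W, L)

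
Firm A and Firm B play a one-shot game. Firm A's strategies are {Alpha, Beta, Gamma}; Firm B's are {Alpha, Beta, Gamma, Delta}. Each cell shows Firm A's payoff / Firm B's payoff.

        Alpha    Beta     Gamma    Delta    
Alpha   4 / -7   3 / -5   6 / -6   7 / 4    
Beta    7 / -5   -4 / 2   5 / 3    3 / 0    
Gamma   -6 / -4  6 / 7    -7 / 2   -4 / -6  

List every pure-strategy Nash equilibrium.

A profile is a Nash equilibrium when each player is best-responding to the other.
Firm A's best responses — vs Alpha: Beta (payoff 7); vs Beta: Gamma (payoff 6); vs Gamma: Alpha (payoff 6); vs Delta: Alpha (payoff 7).
Firm B's best responses — vs Alpha: Delta (payoff 4); vs Beta: Gamma (payoff 3); vs Gamma: Beta (payoff 7).
Mutual best responses occur at (Alpha, Delta) and (Gamma, Beta); at each, neither player gains by switching.

(Alpha, Delta) and (Gamma, Beta)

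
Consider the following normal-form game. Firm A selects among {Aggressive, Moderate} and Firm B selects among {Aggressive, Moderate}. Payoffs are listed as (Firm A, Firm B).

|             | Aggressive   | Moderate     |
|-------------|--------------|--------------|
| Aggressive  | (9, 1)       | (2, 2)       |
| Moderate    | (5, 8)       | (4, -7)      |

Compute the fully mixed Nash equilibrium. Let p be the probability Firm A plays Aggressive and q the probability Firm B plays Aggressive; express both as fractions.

In a mixed NE each player is indifferent between their pure strategies, so the opponent's mix sets the indifference.
Firm B indifferent between Aggressive and Moderate: p·1 + (1−p)·8 = p·2 + (1−p)·(-7) ⟹ 8 + (-7)p = (-7) + 9p ⟹ p = 15/16.
Firm A indifferent between Aggressive and Moderate: q·9 + (1−q)·2 = q·5 + (1−q)·4 ⟹ 2 + 7q = 4 + 1q ⟹ q = 1/3.

p = 15/16, q = 1/3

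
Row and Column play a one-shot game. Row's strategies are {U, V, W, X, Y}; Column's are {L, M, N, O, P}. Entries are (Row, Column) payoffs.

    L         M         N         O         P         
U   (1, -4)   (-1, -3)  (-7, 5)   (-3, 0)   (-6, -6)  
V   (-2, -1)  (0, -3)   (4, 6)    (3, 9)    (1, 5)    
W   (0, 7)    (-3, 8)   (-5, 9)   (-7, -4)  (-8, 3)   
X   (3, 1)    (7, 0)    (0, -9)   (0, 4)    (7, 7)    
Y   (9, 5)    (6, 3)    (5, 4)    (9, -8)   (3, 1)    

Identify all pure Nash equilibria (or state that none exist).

(X, P) and (Y, L)

Find each player's best response to every opponent strategy; NE are the intersections.
Row's best responses — vs L: Y (payoff 9); vs M: X (payoff 7); vs N: Y (payoff 5); vs O: Y (payoff 9); vs P: X (payoff 7).
Column's best responses — vs U: N (payoff 5); vs V: O (payoff 9); vs W: N (payoff 9); vs X: P (payoff 7); vs Y: L (payoff 5).
Mutual best responses occur at (X, P) and (Y, L); at each, neither player gains by switching.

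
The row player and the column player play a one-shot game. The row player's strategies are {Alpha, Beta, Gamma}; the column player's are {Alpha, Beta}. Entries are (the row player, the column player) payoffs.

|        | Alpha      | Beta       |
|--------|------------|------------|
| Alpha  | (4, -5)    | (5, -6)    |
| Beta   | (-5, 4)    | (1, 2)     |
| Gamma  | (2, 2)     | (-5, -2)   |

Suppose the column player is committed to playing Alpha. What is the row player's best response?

With the column player fixed at Alpha, the row player's payoffs are: Alpha → 4, Beta → -5, Gamma → 2.
The maximum is 4, achieved by Alpha.

Alpha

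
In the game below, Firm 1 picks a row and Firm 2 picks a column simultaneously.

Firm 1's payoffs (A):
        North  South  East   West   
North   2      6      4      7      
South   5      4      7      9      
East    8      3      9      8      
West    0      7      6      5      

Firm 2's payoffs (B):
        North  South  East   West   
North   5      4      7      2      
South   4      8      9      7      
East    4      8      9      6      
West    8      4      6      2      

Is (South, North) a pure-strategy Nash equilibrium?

No

Holding Firm 2 at North: Firm 1 gets 5 from South but could get 8 by switching to East. Firm 1 has a profitable deviation.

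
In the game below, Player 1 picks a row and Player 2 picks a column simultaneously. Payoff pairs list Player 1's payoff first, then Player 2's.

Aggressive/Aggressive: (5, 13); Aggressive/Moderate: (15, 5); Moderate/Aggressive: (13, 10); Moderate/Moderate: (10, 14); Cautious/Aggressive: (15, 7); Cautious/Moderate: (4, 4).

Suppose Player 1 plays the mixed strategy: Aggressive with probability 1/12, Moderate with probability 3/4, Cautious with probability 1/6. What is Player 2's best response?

Moderate

Compute Player 2's expected payoff from each pure strategy against the given mix.
Aggressive: (1/12)·13 + (3/4)·10 + (1/6)·7 = 39/4
Moderate: (1/12)·5 + (3/4)·14 + (1/6)·4 = 139/12
Highest expected payoff is 139/12, from Moderate.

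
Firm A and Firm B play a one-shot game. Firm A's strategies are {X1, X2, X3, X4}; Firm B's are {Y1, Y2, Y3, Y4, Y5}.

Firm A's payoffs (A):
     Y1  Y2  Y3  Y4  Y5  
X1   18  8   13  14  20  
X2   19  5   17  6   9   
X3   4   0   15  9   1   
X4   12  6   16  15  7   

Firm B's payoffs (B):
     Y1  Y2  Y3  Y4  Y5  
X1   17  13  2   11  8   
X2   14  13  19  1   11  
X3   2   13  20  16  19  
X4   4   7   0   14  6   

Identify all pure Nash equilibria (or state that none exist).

Find each player's best response to every opponent strategy; NE are the intersections.
Firm A's best responses — vs Y1: X2 (payoff 19); vs Y2: X1 (payoff 8); vs Y3: X2 (payoff 17); vs Y4: X4 (payoff 15); vs Y5: X1 (payoff 20).
Firm B's best responses — vs X1: Y1 (payoff 17); vs X2: Y3 (payoff 19); vs X3: Y3 (payoff 20); vs X4: Y4 (payoff 14).
Mutual best responses occur at (X2, Y3) and (X4, Y4); at each, neither player gains by switching.

(X2, Y3) and (X4, Y4)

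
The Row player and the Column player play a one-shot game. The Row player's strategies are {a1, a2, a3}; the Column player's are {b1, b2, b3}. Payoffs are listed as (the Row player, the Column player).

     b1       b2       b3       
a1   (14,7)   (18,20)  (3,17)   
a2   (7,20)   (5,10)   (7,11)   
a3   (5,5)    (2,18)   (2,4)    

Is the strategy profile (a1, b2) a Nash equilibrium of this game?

Yes

Holding the Column player at b2: the Row player gets 18 from a1, versus 5 from a2, 2 from a3. No profitable deviation for the Row player.
Holding the Row player at a1: the Column player gets 20 from b2, versus 7 from b1, 17 from b3. No profitable deviation for the Column player either.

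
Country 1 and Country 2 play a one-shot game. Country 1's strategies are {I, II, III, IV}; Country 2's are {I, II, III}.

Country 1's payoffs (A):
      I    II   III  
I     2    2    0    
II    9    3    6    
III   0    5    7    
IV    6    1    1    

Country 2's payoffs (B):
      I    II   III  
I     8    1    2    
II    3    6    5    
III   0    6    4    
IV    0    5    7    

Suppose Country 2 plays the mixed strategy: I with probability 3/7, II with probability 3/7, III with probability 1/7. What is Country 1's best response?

II

Compute Country 1's expected payoff from each pure strategy against the given mix.
I: (3/7)·2 + (3/7)·2 + (1/7)·0 = 12/7
II: (3/7)·9 + (3/7)·3 + (1/7)·6 = 6
III: (3/7)·0 + (3/7)·5 + (1/7)·7 = 22/7
IV: (3/7)·6 + (3/7)·1 + (1/7)·1 = 22/7
Highest expected payoff is 6, from II.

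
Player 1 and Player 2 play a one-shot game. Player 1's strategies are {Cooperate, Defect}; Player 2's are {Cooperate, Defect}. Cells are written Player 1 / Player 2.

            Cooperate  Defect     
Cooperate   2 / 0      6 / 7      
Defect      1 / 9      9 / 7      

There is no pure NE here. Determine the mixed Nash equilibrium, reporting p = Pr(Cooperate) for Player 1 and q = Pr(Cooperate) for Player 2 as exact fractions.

In a mixed NE each player is indifferent between their pure strategies, so the opponent's mix sets the indifference.
Player 2 indifferent between Cooperate and Defect: p·0 + (1−p)·9 = p·7 + (1−p)·7 ⟹ 9 + (-9)p = 7 + 0p ⟹ p = 2/9.
Player 1 indifferent between Cooperate and Defect: q·2 + (1−q)·6 = q·1 + (1−q)·9 ⟹ 6 + (-4)q = 9 + (-8)q ⟹ q = 3/4.

p = 2/9, q = 3/4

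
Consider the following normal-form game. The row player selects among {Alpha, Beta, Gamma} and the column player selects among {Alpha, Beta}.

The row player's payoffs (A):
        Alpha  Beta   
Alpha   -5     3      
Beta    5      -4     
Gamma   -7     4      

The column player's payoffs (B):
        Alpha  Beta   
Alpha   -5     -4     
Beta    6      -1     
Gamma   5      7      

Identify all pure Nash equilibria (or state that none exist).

Find each player's best response to every opponent strategy; NE are the intersections.
The row player's best responses — vs Alpha: Beta (payoff 5); vs Beta: Gamma (payoff 4).
The column player's best responses — vs Alpha: Beta (payoff -4); vs Beta: Alpha (payoff 6); vs Gamma: Beta (payoff 7).
Mutual best responses occur at (Beta, Alpha) and (Gamma, Beta); at each, neither player gains by switching.

(Beta, Alpha) and (Gamma, Beta)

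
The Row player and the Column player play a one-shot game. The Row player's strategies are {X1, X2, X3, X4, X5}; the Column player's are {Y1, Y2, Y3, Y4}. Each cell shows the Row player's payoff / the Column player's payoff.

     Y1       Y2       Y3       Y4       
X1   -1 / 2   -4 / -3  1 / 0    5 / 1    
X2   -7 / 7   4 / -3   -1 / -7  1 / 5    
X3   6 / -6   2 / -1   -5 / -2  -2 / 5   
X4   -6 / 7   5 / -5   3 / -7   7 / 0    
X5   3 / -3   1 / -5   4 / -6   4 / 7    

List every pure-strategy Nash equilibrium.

A profile is a Nash equilibrium when each player is best-responding to the other.
The Row player's best responses — vs Y1: X3 (payoff 6); vs Y2: X4 (payoff 5); vs Y3: X5 (payoff 4); vs Y4: X4 (payoff 7).
The Column player's best responses — vs X1: Y1 (payoff 2); vs X2: Y1 (payoff 7); vs X3: Y4 (payoff 5); vs X4: Y1 (payoff 7); vs X5: Y4 (payoff 7).
No cell has both players best-responding. For instance, the Row player's best reply to Y1 is X3, but against X3 the Column player prefers Y4 over Y1.

No pure-strategy Nash equilibrium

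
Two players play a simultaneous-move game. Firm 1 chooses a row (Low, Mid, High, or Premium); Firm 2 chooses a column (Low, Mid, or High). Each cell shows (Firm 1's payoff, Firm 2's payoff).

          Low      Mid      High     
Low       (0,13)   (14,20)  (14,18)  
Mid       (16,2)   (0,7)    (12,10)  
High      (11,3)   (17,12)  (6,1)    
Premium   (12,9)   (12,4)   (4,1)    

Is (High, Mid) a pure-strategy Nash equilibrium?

Yes

Holding Firm 2 at Mid: Firm 1 gets 17 from High, versus 14 from Low, 0 from Mid, 12 from Premium. No profitable deviation for Firm 1.
Holding Firm 1 at High: Firm 2 gets 12 from Mid, versus 3 from Low, 1 from High. No profitable deviation for Firm 2 either.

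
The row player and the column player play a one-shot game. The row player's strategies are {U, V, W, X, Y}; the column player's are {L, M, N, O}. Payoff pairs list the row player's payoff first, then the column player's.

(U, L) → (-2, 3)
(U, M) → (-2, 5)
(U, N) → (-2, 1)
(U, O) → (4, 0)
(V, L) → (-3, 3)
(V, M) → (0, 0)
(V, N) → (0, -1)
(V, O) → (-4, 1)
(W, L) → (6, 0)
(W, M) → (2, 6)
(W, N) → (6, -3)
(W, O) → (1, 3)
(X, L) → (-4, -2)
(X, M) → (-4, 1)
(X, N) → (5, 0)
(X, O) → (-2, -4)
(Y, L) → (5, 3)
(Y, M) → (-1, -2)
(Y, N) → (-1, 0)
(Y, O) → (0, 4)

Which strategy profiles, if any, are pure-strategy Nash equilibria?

(W, M)

Find each player's best response to every opponent strategy; NE are the intersections.
The row player's best responses — vs L: W (payoff 6); vs M: W (payoff 2); vs N: W (payoff 6); vs O: U (payoff 4).
The column player's best responses — vs U: M (payoff 5); vs V: L (payoff 3); vs W: M (payoff 6); vs X: M (payoff 1); vs Y: O (payoff 4).
The only mutual best response is (W, M); neither player gains by switching there.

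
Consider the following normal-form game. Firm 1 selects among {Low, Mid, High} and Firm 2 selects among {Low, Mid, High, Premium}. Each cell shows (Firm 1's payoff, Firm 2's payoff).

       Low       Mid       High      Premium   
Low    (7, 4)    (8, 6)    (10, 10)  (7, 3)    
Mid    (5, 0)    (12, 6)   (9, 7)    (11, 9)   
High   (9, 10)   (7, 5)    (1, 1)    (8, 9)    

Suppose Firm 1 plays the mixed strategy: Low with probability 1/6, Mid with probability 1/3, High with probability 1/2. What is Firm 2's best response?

Firm 2's best reply maximizes expected payoff against the mix.
Low: (1/6)·4 + (1/3)·0 + (1/2)·10 = 17/3
Mid: (1/6)·6 + (1/3)·6 + (1/2)·5 = 11/2
High: (1/6)·10 + (1/3)·7 + (1/2)·1 = 9/2
Premium: (1/6)·3 + (1/3)·9 + (1/2)·9 = 8
Highest expected payoff is 8, from Premium.

Premium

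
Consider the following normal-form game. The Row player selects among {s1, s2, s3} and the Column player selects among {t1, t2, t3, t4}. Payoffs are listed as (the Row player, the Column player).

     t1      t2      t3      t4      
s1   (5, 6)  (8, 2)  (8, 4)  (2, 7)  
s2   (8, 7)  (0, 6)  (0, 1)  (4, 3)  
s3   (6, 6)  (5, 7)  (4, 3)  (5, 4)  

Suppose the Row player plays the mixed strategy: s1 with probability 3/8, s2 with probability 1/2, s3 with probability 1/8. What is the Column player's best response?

t1

Compute the Column player's expected payoff from each pure strategy against the given mix.
t1: (3/8)·6 + (1/2)·7 + (1/8)·6 = 13/2
t2: (3/8)·2 + (1/2)·6 + (1/8)·7 = 37/8
t3: (3/8)·4 + (1/2)·1 + (1/8)·3 = 19/8
t4: (3/8)·7 + (1/2)·3 + (1/8)·4 = 37/8
Highest expected payoff is 13/2, from t1.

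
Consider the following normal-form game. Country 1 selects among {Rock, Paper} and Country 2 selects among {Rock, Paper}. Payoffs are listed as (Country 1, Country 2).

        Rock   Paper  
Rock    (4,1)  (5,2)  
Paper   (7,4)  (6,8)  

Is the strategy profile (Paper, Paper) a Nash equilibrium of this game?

Holding Country 2 at Paper: Country 1 gets 6 from Paper, versus 5 from Rock. No profitable deviation for Country 1.
Holding Country 1 at Paper: Country 2 gets 8 from Paper, versus 4 from Rock. No profitable deviation for Country 2 either.

Yes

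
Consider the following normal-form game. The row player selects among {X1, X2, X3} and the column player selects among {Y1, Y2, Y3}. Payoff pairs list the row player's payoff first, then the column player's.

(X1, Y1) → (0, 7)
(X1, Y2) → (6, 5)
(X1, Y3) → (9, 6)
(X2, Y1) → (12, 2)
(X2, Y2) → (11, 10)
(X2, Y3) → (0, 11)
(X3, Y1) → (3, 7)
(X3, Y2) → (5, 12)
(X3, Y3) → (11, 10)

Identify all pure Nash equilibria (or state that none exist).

Check mutual best responses: a cell is a NE iff neither player can gain by unilaterally deviating.
The row player's best responses — vs Y1: X2 (payoff 12); vs Y2: X2 (payoff 11); vs Y3: X3 (payoff 11).
The column player's best responses — vs X1: Y1 (payoff 7); vs X2: Y3 (payoff 11); vs X3: Y2 (payoff 12).
No cell has both players best-responding. For instance, the row player's best reply to Y3 is X3, but against X3 the column player prefers Y2 over Y3.

No pure-strategy Nash equilibrium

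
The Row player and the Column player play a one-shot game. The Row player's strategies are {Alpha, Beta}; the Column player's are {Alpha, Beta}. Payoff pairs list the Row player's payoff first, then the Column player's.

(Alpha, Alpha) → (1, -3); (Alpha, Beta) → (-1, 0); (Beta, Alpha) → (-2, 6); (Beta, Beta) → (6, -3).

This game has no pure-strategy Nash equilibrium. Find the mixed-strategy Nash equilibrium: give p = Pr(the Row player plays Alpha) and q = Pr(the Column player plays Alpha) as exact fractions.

p = 3/4, q = 7/10

In a mixed NE each player is indifferent between their pure strategies, so the opponent's mix sets the indifference.
The Column player indifferent between Alpha and Beta: p·(-3) + (1−p)·6 = p·0 + (1−p)·(-3) ⟹ 6 + (-9)p = (-3) + 3p ⟹ p = 3/4.
The Row player indifferent between Alpha and Beta: q·1 + (1−q)·(-1) = q·(-2) + (1−q)·6 ⟹ (-1) + 2q = 6 + (-8)q ⟹ q = 7/10.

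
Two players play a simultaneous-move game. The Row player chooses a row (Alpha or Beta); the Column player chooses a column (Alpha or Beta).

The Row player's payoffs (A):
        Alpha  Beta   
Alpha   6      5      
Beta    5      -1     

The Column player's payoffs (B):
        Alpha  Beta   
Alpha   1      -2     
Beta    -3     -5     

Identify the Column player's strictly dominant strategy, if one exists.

Alpha

Check whether one of the Column player's strategies beats all alternatives regardless of what the opponent does.
Alpha strictly dominates: vs Alpha: 1 > -2; vs Beta: -3 > -5.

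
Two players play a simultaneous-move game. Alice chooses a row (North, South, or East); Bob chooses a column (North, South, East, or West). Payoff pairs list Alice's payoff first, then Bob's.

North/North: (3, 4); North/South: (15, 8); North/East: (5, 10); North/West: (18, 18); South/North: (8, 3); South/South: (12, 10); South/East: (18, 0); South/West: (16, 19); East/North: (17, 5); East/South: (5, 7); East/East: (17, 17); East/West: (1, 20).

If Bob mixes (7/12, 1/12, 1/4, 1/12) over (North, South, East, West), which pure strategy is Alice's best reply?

Compute Alice's expected payoff from each pure strategy against the given mix.
North: (7/12)·3 + (1/12)·15 + (1/4)·5 + (1/12)·18 = 23/4
South: (7/12)·8 + (1/12)·12 + (1/4)·18 + (1/12)·16 = 23/2
East: (7/12)·17 + (1/12)·5 + (1/4)·17 + (1/12)·1 = 44/3
Highest expected payoff is 44/3, from East.

East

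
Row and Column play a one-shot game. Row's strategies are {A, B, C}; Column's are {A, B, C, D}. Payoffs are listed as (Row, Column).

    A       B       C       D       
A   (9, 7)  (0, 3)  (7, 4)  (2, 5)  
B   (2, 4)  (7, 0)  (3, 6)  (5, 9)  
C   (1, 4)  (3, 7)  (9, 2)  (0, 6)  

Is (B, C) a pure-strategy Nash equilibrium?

No

Holding Column at C: Row gets 3 from B but could get 9 by switching to C. Row has a profitable deviation.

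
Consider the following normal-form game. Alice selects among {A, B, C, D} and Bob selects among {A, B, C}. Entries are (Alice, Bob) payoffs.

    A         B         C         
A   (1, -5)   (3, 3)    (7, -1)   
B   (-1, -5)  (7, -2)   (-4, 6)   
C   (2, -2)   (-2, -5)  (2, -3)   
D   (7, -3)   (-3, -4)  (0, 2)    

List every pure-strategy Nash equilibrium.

A profile is a Nash equilibrium when each player is best-responding to the other.
Alice's best responses — vs A: D (payoff 7); vs B: B (payoff 7); vs C: A (payoff 7).
Bob's best responses — vs A: B (payoff 3); vs B: C (payoff 6); vs C: A (payoff -2); vs D: C (payoff 2).
No cell has both players best-responding. For instance, Alice's best reply to C is A, but against A Bob prefers B over C.

No pure-strategy Nash equilibrium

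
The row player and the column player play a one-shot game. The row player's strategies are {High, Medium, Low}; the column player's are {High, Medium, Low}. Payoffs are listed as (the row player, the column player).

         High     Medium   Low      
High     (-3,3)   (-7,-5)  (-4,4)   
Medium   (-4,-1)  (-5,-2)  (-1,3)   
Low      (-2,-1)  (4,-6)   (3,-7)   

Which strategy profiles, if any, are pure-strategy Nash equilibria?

(Low, High)

A profile is a Nash equilibrium when each player is best-responding to the other.
The row player's best responses — vs High: Low (payoff -2); vs Medium: Low (payoff 4); vs Low: Low (payoff 3).
The column player's best responses — vs High: Low (payoff 4); vs Medium: Low (payoff 3); vs Low: High (payoff -1).
The only mutual best response is (Low, High); neither player gains by switching there.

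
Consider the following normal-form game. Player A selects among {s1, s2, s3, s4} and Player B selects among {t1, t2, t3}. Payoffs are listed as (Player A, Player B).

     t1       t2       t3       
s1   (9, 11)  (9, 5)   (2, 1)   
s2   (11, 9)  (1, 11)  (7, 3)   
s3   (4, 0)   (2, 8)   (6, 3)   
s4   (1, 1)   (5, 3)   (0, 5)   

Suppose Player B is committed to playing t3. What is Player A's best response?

With Player B fixed at t3, Player A's payoffs are: s1 → 2, s2 → 7, s3 → 6, s4 → 0.
The maximum is 7, achieved by s2.

s2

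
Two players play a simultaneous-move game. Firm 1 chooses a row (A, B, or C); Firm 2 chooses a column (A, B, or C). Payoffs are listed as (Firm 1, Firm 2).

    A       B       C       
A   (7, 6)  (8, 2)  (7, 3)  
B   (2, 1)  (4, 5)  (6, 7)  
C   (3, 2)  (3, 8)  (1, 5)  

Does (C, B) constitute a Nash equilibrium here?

Holding Firm 2 at B: Firm 1 gets 3 from C but could get 8 by switching to A. Firm 1 has a profitable deviation.

No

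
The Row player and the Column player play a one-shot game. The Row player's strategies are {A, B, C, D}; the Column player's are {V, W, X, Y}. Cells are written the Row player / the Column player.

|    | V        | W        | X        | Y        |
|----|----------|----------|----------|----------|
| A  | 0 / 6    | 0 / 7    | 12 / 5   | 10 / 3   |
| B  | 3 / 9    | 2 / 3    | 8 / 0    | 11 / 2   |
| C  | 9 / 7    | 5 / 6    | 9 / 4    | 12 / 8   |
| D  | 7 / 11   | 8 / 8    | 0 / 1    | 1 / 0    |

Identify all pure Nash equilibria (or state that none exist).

(C, Y)

Check mutual best responses: a cell is a NE iff neither player can gain by unilaterally deviating.
The Row player's best responses — vs V: C (payoff 9); vs W: D (payoff 8); vs X: A (payoff 12); vs Y: C (payoff 12).
The Column player's best responses — vs A: W (payoff 7); vs B: V (payoff 9); vs C: Y (payoff 8); vs D: V (payoff 11).
The only mutual best response is (C, Y); neither player gains by switching there.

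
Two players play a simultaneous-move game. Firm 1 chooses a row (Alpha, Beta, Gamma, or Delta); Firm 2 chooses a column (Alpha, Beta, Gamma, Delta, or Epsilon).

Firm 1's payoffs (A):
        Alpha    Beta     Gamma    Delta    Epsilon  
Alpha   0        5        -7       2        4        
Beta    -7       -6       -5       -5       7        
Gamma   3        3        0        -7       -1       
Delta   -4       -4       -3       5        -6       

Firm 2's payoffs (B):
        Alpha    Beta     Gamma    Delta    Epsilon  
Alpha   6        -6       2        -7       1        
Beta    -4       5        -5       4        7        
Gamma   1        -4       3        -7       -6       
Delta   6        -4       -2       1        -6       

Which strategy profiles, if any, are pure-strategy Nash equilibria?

Find each player's best response to every opponent strategy; NE are the intersections.
Firm 1's best responses — vs Alpha: Gamma (payoff 3); vs Beta: Alpha (payoff 5); vs Gamma: Gamma (payoff 0); vs Delta: Delta (payoff 5); vs Epsilon: Beta (payoff 7).
Firm 2's best responses — vs Alpha: Alpha (payoff 6); vs Beta: Epsilon (payoff 7); vs Gamma: Gamma (payoff 3); vs Delta: Alpha (payoff 6).
Mutual best responses occur at (Beta, Epsilon) and (Gamma, Gamma); at each, neither player gains by switching.

(Beta, Epsilon) and (Gamma, Gamma)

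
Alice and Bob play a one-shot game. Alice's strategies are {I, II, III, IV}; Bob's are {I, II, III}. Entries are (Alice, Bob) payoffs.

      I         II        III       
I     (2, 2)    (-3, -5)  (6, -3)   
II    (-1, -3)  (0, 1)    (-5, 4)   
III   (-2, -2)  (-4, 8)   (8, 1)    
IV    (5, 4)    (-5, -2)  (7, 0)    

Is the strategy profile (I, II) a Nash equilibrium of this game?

Holding Bob at II: Alice gets -3 from I but could get 0 by switching to II. Alice has a profitable deviation.

No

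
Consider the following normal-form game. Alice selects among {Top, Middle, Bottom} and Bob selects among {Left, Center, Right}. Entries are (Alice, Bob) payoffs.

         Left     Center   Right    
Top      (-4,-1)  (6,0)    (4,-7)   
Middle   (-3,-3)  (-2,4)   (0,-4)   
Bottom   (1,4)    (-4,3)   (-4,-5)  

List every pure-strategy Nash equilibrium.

(Top, Center) and (Bottom, Left)

Find each player's best response to every opponent strategy; NE are the intersections.
Alice's best responses — vs Left: Bottom (payoff 1); vs Center: Top (payoff 6); vs Right: Top (payoff 4).
Bob's best responses — vs Top: Center (payoff 0); vs Middle: Center (payoff 4); vs Bottom: Left (payoff 4).
Mutual best responses occur at (Top, Center) and (Bottom, Left); at each, neither player gains by switching.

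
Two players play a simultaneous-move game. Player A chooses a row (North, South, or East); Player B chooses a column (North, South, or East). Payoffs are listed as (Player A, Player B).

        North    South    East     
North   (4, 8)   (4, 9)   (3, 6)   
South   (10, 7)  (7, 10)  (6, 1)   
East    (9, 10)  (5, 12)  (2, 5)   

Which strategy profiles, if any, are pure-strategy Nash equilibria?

(South, South)

A profile is a Nash equilibrium when each player is best-responding to the other.
Player A's best responses — vs North: South (payoff 10); vs South: South (payoff 7); vs East: South (payoff 6).
Player B's best responses — vs North: South (payoff 9); vs South: South (payoff 10); vs East: South (payoff 12).
The only mutual best response is (South, South); neither player gains by switching there.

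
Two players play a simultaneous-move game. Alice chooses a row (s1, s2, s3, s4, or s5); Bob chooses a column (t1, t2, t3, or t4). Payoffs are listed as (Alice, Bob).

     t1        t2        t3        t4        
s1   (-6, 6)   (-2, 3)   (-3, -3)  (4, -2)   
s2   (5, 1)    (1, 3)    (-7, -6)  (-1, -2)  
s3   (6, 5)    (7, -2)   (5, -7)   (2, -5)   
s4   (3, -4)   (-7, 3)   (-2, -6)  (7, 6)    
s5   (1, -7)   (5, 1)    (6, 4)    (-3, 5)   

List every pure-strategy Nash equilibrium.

(s3, t1) and (s4, t4)

Find each player's best response to every opponent strategy; NE are the intersections.
Alice's best responses — vs t1: s3 (payoff 6); vs t2: s3 (payoff 7); vs t3: s5 (payoff 6); vs t4: s4 (payoff 7).
Bob's best responses — vs s1: t1 (payoff 6); vs s2: t2 (payoff 3); vs s3: t1 (payoff 5); vs s4: t4 (payoff 6); vs s5: t4 (payoff 5).
Mutual best responses occur at (s3, t1) and (s4, t4); at each, neither player gains by switching.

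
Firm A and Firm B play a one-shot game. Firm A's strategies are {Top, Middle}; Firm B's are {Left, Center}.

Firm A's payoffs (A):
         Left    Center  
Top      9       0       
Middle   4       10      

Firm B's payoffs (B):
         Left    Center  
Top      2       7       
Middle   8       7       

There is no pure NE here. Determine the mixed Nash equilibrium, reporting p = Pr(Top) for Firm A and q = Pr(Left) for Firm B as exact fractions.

p = 1/6, q = 2/3

In a mixed NE each player is indifferent between their pure strategies, so the opponent's mix sets the indifference.
Firm B indifferent between Left and Center: p·2 + (1−p)·8 = p·7 + (1−p)·7 ⟹ 8 + (-6)p = 7 + 0p ⟹ p = 1/6.
Firm A indifferent between Top and Middle: q·9 + (1−q)·0 = q·4 + (1−q)·10 ⟹ 0 + 9q = 10 + (-6)q ⟹ q = 2/3.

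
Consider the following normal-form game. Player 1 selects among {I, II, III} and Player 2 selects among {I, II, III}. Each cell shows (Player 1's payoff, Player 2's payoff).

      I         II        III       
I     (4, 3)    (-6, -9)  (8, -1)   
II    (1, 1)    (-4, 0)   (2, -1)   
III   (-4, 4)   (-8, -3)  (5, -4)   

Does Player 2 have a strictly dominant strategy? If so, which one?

I

A strategy is strictly dominant if it gives Player 2 a strictly higher payoff than every other strategy, against every choice by the opponent.
I strictly dominates: vs I: 3 > each of {-9, -1}; vs II: 1 > each of {0, -1}; vs III: 4 > each of {-3, -4}.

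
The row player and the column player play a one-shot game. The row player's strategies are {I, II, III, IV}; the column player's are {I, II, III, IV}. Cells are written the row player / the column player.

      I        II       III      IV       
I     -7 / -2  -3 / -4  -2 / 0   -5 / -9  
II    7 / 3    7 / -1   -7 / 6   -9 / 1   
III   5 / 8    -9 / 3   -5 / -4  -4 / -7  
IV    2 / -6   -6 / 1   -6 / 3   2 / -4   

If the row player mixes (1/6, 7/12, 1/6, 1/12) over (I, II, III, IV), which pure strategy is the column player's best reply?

Compute the column player's expected payoff from each pure strategy against the given mix.
I: (1/6)·(-2) + (7/12)·3 + (1/6)·8 + (1/12)·(-6) = 9/4
II: (1/6)·(-4) + (7/12)·(-1) + (1/6)·3 + (1/12)·1 = -2/3
III: (1/6)·0 + (7/12)·6 + (1/6)·(-4) + (1/12)·3 = 37/12
IV: (1/6)·(-9) + (7/12)·1 + (1/6)·(-7) + (1/12)·(-4) = -29/12
Highest expected payoff is 37/12, from III.

III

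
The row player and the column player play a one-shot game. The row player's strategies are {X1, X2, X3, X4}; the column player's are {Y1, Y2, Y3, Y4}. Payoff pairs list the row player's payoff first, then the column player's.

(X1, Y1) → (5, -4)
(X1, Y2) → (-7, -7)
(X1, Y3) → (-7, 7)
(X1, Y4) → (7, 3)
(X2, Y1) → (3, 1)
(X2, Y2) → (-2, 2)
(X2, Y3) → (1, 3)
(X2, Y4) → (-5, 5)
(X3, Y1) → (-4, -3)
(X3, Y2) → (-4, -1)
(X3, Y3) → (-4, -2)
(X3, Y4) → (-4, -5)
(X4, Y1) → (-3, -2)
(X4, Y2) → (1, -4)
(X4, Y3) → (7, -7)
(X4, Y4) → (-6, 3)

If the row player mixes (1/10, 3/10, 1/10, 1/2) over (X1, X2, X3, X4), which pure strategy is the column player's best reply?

Y4

The column player's best reply maximizes expected payoff against the mix.
Y1: (1/10)·(-4) + (3/10)·1 + (1/10)·(-3) + (1/2)·(-2) = -7/5
Y2: (1/10)·(-7) + (3/10)·2 + (1/10)·(-1) + (1/2)·(-4) = -11/5
Y3: (1/10)·7 + (3/10)·3 + (1/10)·(-2) + (1/2)·(-7) = -21/10
Y4: (1/10)·3 + (3/10)·5 + (1/10)·(-5) + (1/2)·3 = 14/5
Highest expected payoff is 14/5, from Y4.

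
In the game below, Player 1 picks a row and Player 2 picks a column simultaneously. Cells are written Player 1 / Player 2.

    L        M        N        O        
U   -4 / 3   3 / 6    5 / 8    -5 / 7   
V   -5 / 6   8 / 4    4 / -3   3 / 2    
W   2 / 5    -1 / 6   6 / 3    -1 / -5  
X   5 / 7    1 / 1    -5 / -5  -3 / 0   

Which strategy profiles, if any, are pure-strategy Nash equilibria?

A profile is a Nash equilibrium when each player is best-responding to the other.
Player 1's best responses — vs L: X (payoff 5); vs M: V (payoff 8); vs N: W (payoff 6); vs O: V (payoff 3).
Player 2's best responses — vs U: N (payoff 8); vs V: L (payoff 6); vs W: M (payoff 6); vs X: L (payoff 7).
The only mutual best response is (X, L); neither player gains by switching there.

(X, L)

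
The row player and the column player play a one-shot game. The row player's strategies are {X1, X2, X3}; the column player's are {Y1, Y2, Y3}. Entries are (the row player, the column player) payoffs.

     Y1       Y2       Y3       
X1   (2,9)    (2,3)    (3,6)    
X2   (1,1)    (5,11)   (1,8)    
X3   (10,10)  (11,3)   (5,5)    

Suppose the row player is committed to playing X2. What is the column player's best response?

With the row player fixed at X2, the column player's payoffs are: Y1 → 1, Y2 → 11, Y3 → 8.
The maximum is 11, achieved by Y2.

Y2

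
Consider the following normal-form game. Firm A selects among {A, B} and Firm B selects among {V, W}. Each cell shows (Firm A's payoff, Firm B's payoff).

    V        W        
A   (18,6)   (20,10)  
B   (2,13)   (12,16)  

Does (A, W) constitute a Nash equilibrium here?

Holding Firm B at W: Firm A gets 20 from A, versus 12 from B. No profitable deviation for Firm A.
Holding Firm A at A: Firm B gets 10 from W, versus 6 from V. No profitable deviation for Firm B either.

Yes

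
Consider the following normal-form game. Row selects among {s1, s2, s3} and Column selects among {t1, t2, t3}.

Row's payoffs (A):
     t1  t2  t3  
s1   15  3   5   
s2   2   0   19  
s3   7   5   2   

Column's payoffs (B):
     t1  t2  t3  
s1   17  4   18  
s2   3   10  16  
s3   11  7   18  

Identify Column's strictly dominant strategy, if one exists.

A strategy is strictly dominant if it gives Column a strictly higher payoff than every other strategy, against every choice by the opponent.
t3 strictly dominates: vs s1: 18 > each of {17, 4}; vs s2: 16 > each of {3, 10}; vs s3: 18 > each of {11, 7}.

t3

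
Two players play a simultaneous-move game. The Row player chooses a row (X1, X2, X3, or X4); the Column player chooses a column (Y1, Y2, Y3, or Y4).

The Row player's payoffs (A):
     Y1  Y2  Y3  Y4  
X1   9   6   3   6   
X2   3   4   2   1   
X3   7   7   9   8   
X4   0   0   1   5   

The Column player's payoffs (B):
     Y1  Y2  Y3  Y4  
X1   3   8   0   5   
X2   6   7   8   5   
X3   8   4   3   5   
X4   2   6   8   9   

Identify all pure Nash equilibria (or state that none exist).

Find each player's best response to every opponent strategy; NE are the intersections.
The Row player's best responses — vs Y1: X1 (payoff 9); vs Y2: X3 (payoff 7); vs Y3: X3 (payoff 9); vs Y4: X3 (payoff 8).
The Column player's best responses — vs X1: Y2 (payoff 8); vs X2: Y3 (payoff 8); vs X3: Y1 (payoff 8); vs X4: Y4 (payoff 9).
No cell has both players best-responding. For instance, the Row player's best reply to Y2 is X3, but against X3 the Column player prefers Y1 over Y2.

No pure-strategy Nash equilibrium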